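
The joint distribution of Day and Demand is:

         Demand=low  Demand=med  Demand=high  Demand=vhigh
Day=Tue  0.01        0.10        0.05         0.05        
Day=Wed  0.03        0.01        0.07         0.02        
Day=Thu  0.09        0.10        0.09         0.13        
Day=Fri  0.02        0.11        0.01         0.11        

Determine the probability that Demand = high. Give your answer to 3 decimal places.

0.220

P(Demand=high) = 0.05 + 0.07 + 0.09 + 0.01 = 0.22.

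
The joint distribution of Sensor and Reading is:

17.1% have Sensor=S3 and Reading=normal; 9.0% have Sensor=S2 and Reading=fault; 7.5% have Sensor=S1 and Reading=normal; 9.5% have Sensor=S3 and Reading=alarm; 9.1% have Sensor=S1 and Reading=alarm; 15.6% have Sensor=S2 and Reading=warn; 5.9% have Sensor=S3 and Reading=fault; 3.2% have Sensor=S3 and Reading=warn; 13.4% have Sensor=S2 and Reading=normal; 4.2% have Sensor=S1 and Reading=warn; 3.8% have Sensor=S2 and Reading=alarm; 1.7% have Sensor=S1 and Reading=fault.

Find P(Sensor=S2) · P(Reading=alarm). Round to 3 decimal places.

P(Sensor=S2) = 0.134 + 0.156 + 0.038 + 0.090 = 0.418.
P(Reading=alarm) = 0.091 + 0.038 + 0.095 = 0.224.
Product: 0.418 × 0.224 = 0.094.

0.094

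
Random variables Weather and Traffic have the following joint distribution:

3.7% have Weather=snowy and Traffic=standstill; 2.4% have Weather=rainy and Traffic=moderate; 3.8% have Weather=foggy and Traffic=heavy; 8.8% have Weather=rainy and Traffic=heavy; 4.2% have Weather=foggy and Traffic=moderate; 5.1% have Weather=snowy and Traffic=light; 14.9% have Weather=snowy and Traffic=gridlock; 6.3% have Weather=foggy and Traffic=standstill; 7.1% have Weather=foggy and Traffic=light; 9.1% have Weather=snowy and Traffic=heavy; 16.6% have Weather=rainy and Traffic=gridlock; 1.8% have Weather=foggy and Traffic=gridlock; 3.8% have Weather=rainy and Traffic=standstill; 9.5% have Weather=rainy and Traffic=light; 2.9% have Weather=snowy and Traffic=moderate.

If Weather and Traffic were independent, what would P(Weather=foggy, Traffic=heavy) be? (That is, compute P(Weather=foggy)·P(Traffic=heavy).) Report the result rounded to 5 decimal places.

0.05034

P(Weather=foggy) = 0.071 + 0.042 + 0.038 + 0.018 + 0.063 = 0.232.
P(Traffic=heavy) = 0.088 + 0.091 + 0.038 = 0.217.
Product: 0.232 × 0.217 = 0.05034.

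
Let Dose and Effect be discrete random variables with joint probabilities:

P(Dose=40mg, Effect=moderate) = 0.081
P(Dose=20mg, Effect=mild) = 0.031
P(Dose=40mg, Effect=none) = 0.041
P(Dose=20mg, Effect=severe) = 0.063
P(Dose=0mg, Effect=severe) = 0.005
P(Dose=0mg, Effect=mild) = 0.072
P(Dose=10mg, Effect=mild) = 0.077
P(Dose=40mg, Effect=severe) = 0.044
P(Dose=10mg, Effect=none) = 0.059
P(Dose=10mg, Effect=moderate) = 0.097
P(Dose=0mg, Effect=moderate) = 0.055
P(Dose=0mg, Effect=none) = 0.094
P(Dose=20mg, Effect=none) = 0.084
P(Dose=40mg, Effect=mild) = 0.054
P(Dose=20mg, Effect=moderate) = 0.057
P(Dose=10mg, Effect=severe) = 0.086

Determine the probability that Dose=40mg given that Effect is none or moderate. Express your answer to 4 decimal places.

0.2148

P(Effect=none) = 0.094 + 0.059 + 0.084 + 0.041 = 0.278.
P(Effect=moderate) = 0.055 + 0.097 + 0.057 + 0.081 = 0.290.
P(Effect ∈ {none, moderate}) = 0.278 + 0.290 = 0.568; P(Dose=40mg, Effect ∈ {none, moderate}) = 0.041 + 0.081 = 0.122.
P(Dose=40mg | Effect ∈ {none, moderate}) = 0.122/0.568 = 0.2148.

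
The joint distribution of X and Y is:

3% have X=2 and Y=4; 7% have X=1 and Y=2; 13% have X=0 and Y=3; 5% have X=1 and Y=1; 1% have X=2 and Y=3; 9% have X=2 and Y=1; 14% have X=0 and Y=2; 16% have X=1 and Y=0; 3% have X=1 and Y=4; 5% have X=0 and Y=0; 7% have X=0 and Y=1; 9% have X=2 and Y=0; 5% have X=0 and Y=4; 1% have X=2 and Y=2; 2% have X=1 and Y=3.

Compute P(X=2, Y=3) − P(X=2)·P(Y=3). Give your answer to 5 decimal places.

P(X=2) = 0.09 + 0.09 + 0.01 + 0.01 + 0.03 = 0.23.
P(Y=3) = 0.13 + 0.02 + 0.01 = 0.16.
P(X=2, Y=3) − P(X=2)P(Y=3) = 0.01 − 0.23×0.16 = -0.02680.

-0.02680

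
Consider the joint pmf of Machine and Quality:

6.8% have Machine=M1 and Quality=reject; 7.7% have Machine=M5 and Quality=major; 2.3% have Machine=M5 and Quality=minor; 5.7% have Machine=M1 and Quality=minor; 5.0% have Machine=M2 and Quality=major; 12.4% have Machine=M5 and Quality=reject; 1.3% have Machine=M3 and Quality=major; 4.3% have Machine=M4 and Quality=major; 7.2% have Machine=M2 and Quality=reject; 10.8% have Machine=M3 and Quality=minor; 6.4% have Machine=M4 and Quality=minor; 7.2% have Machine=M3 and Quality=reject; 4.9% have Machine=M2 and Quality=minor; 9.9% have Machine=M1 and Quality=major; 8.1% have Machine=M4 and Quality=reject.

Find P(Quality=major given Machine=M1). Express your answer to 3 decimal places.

P(Machine=M1) = 0.057 + 0.099 + 0.068 = 0.224.
P(Quality=major | Machine=M1) = 0.099/0.224 = 0.442.

0.442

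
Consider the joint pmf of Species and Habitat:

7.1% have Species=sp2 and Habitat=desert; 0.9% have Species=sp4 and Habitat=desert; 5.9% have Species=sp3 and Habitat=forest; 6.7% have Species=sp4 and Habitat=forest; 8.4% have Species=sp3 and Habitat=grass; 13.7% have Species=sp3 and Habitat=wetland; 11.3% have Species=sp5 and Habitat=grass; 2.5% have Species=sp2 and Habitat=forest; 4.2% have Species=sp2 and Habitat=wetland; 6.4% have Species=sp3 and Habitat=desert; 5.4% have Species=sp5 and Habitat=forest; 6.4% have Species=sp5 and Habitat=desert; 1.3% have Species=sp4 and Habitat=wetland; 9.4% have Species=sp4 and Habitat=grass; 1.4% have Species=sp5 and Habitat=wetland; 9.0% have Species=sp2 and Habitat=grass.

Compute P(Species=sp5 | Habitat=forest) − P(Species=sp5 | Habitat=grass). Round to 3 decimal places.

-0.033

P(Habitat=forest) = 0.025 + 0.059 + 0.067 + 0.054 = 0.205; P(Species=sp5 | Habitat=forest) = 0.054/0.205 = 0.2634.
P(Habitat=grass) = 0.090 + 0.084 + 0.094 + 0.113 = 0.381; P(Species=sp5 | Habitat=grass) = 0.113/0.381 = 0.2966.
Difference = -0.033.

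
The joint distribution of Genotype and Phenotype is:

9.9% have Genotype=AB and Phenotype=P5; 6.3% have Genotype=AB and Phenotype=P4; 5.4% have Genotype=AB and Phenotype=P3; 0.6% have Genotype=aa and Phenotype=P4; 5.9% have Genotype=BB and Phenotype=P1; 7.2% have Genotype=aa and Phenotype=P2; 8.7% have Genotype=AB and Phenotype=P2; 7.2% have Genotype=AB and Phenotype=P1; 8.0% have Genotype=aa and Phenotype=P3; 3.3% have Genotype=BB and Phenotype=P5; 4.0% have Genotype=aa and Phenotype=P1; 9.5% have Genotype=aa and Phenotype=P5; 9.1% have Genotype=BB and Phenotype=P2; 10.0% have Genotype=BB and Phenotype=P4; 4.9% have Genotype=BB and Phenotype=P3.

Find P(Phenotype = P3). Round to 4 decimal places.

0.1830

P(Phenotype=P3) = 0.080 + 0.054 + 0.049 = 0.183.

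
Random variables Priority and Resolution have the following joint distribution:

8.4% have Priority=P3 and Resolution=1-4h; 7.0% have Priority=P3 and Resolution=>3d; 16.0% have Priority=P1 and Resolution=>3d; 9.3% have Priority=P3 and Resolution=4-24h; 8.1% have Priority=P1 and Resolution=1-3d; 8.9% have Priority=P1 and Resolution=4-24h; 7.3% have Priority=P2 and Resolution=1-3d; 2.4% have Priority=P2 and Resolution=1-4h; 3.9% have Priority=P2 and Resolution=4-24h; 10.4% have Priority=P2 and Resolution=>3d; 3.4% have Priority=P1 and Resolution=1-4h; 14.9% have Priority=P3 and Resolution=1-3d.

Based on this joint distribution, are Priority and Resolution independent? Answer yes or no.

P(Priority=P3) = 0.396 and P(Resolution=>3d) = 0.334, so their product is 0.13226, but P(Priority=P3, Resolution=>3d) = 0.070. Since these differ, Priority and Resolution are not independent.

no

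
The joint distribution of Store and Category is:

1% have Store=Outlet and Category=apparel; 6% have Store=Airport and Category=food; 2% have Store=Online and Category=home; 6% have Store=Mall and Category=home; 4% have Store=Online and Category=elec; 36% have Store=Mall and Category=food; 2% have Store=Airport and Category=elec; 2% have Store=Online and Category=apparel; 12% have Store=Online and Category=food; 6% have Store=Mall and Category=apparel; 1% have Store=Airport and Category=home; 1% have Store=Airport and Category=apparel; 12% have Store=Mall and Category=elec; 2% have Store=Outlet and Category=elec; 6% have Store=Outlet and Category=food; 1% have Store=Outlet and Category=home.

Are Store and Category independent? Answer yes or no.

Every cell satisfies P(Store,Category) = P(Store)·P(Category). For instance P(Store=Outlet) = 0.10, P(Category=elec) = 0.20, and 0.10×0.20 = 0.02 matches the joint entry. So Store and Category are independent.

yes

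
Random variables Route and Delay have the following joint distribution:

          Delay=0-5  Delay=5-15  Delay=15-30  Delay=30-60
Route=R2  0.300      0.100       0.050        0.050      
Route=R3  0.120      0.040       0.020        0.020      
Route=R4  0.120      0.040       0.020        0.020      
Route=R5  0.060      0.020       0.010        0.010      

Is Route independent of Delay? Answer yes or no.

yes

Every cell satisfies P(Route,Delay) = P(Route)·P(Delay). For instance P(Route=R3) = 0.200, P(Delay=5-15) = 0.200, and 0.200×0.200 = 0.040 matches the joint entry. So Route and Delay are independent.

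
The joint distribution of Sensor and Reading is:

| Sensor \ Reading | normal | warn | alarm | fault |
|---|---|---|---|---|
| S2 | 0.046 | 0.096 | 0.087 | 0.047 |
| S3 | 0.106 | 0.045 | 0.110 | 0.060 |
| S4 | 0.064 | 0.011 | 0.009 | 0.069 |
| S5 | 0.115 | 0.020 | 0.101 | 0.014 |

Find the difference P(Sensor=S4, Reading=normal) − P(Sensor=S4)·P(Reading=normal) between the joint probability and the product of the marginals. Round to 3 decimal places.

P(Sensor=S4) = 0.064 + 0.011 + 0.009 + 0.069 = 0.153.
P(Reading=normal) = 0.046 + 0.106 + 0.064 + 0.115 = 0.331.
P(Sensor=S4, Reading=normal) − P(Sensor=S4)P(Reading=normal) = 0.064 − 0.153×0.331 = 0.013.

0.013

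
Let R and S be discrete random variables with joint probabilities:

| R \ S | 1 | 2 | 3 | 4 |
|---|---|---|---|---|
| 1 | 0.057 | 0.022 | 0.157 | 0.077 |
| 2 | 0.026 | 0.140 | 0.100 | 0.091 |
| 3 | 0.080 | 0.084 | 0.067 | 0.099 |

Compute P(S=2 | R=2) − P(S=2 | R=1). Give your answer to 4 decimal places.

P(R=2) = 0.026 + 0.140 + 0.100 + 0.091 = 0.357; P(S=2 | R=2) = 0.140/0.357 = 0.39216.
P(R=1) = 0.057 + 0.022 + 0.157 + 0.077 = 0.313; P(S=2 | R=1) = 0.022/0.313 = 0.07029.
Difference = 0.3219.

0.3219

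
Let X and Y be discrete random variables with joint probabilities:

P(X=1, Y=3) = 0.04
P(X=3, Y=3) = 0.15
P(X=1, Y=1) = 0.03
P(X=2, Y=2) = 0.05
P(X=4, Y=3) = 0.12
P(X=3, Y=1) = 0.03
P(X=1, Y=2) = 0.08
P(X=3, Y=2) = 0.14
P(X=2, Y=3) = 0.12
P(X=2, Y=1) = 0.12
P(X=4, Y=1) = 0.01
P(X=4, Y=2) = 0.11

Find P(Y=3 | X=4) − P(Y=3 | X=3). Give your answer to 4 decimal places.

0.0313

P(X=4) = 0.01 + 0.11 + 0.12 = 0.24; P(Y=3 | X=4) = 0.12/0.24 = 0.50000.
P(X=3) = 0.03 + 0.14 + 0.15 = 0.32; P(Y=3 | X=3) = 0.15/0.32 = 0.46875.
Difference = 0.0313.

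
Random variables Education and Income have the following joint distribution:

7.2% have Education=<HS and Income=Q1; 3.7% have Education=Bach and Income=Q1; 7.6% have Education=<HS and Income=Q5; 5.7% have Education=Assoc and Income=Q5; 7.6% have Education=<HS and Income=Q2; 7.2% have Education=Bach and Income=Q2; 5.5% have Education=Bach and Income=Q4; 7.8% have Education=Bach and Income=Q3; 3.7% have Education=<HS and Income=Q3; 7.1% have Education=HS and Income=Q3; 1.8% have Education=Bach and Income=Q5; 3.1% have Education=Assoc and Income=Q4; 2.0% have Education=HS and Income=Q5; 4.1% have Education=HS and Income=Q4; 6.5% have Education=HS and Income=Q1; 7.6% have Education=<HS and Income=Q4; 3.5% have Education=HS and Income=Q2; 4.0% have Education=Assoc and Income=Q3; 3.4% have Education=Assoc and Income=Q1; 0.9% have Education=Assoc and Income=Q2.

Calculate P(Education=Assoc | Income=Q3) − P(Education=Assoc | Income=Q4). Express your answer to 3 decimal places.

0.024

P(Income=Q3) = 0.037 + 0.071 + 0.040 + 0.078 = 0.226; P(Education=Assoc | Income=Q3) = 0.040/0.226 = 0.1770.
P(Income=Q4) = 0.076 + 0.041 + 0.031 + 0.055 = 0.203; P(Education=Assoc | Income=Q4) = 0.031/0.203 = 0.1527.
Difference = 0.024.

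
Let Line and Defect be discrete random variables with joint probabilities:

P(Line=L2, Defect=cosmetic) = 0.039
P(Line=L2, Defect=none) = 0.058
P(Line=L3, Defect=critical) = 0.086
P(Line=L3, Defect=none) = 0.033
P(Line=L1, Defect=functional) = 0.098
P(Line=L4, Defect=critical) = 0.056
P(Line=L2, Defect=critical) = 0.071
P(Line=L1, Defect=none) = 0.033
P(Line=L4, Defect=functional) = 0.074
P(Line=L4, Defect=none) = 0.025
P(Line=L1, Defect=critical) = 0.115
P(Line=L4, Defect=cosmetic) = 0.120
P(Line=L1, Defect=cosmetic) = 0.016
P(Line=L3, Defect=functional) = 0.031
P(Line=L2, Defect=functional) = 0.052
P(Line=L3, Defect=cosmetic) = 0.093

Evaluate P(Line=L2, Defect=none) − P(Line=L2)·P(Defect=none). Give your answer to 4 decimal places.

0.0252

P(Line=L2) = 0.058 + 0.039 + 0.052 + 0.071 = 0.220.
P(Defect=none) = 0.033 + 0.058 + 0.033 + 0.025 = 0.149.
P(Line=L2, Defect=none) − P(Line=L2)P(Defect=none) = 0.058 − 0.220×0.149 = 0.0252.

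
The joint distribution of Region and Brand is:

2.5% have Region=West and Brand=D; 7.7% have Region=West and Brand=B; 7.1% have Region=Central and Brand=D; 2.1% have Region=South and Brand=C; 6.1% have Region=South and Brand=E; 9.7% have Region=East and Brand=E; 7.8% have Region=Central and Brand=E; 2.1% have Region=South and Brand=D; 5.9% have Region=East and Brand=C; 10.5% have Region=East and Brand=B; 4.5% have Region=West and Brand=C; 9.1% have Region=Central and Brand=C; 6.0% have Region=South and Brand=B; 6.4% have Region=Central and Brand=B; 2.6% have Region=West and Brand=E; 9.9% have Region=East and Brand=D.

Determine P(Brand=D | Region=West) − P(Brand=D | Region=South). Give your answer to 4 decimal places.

P(Region=West) = 0.077 + 0.045 + 0.025 + 0.026 = 0.173; P(Brand=D | Region=West) = 0.025/0.173 = 0.14451.
P(Region=South) = 0.060 + 0.021 + 0.021 + 0.061 = 0.163; P(Brand=D | Region=South) = 0.021/0.163 = 0.12883.
Difference = 0.0157.

0.0157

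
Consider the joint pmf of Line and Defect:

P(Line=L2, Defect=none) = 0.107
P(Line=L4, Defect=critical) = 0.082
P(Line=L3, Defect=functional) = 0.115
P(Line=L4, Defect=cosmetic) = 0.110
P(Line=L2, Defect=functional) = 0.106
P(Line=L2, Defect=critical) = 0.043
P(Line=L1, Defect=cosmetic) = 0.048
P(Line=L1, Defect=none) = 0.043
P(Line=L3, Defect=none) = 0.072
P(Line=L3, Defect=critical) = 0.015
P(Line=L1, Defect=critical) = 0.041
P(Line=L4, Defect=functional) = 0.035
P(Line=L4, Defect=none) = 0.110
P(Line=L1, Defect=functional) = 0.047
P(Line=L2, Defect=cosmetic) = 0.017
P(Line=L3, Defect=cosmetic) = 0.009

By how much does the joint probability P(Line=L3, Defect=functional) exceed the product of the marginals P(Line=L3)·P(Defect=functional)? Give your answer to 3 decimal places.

0.051

P(Line=L3) = 0.072 + 0.009 + 0.115 + 0.015 = 0.211.
P(Defect=functional) = 0.047 + 0.106 + 0.115 + 0.035 = 0.303.
P(Line=L3, Defect=functional) − P(Line=L3)P(Defect=functional) = 0.115 − 0.211×0.303 = 0.051.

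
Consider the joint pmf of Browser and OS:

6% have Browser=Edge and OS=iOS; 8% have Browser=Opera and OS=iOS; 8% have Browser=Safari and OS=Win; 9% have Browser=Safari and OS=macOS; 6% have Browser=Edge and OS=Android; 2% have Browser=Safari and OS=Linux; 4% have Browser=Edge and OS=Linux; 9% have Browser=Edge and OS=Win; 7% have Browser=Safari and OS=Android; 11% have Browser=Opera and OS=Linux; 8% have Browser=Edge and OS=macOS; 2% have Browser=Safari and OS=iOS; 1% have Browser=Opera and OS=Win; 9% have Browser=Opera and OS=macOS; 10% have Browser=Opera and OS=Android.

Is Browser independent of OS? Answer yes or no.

P(Browser=Opera) = 0.39 and P(OS=Win) = 0.18, so their product is 0.0702, but P(Browser=Opera, OS=Win) = 0.01. Since these differ, Browser and OS are not independent.

no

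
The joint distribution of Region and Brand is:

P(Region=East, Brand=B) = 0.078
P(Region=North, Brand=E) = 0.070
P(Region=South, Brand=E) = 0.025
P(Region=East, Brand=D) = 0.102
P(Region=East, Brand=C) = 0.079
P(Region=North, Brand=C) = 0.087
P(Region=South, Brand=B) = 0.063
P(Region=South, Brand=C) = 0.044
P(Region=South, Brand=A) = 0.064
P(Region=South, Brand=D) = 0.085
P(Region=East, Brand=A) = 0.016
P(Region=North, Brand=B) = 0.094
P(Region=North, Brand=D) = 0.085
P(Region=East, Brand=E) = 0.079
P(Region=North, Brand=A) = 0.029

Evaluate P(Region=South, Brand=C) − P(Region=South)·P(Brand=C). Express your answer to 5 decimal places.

-0.01501

P(Region=South) = 0.064 + 0.063 + 0.044 + 0.085 + 0.025 = 0.281.
P(Brand=C) = 0.087 + 0.044 + 0.079 = 0.210.
P(Region=South, Brand=C) − P(Region=South)P(Brand=C) = 0.044 − 0.281×0.210 = -0.01501.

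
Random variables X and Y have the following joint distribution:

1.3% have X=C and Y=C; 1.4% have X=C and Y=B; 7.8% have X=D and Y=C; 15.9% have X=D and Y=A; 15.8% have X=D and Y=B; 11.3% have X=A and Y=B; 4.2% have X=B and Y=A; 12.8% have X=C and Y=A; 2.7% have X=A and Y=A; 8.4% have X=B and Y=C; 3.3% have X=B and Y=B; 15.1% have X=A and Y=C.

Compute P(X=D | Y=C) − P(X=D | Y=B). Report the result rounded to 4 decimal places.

-0.2576

P(Y=C) = 0.151 + 0.084 + 0.013 + 0.078 = 0.326; P(X=D | Y=C) = 0.078/0.326 = 0.23926.
P(Y=B) = 0.113 + 0.033 + 0.014 + 0.158 = 0.318; P(X=D | Y=B) = 0.158/0.318 = 0.49686.
Difference = -0.2576.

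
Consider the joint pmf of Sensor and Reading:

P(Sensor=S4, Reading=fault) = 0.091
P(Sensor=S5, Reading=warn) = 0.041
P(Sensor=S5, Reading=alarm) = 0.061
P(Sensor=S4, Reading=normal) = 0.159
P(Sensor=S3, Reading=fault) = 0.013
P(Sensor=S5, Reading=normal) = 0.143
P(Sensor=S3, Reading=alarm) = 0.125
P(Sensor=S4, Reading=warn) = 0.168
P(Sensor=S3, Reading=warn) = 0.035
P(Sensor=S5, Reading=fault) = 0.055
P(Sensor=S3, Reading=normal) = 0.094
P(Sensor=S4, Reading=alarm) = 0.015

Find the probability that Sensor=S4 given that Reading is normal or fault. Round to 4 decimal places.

0.4505

P(Reading=normal) = 0.094 + 0.159 + 0.143 = 0.396.
P(Reading=fault) = 0.013 + 0.091 + 0.055 = 0.159.
P(Reading ∈ {normal, fault}) = 0.396 + 0.159 = 0.555; P(Sensor=S4, Reading ∈ {normal, fault}) = 0.159 + 0.091 = 0.250.
P(Sensor=S4 | Reading ∈ {normal, fault}) = 0.250/0.555 = 0.4505.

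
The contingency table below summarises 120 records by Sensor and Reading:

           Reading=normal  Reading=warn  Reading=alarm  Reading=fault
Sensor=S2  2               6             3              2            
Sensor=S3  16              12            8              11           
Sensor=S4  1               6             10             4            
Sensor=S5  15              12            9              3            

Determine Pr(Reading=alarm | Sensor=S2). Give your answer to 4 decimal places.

Total with Sensor=S2: 2 + 6 + 3 + 2 = 13.
P(Reading=alarm | Sensor=S2) = 3/13 = 0.2308.

0.2308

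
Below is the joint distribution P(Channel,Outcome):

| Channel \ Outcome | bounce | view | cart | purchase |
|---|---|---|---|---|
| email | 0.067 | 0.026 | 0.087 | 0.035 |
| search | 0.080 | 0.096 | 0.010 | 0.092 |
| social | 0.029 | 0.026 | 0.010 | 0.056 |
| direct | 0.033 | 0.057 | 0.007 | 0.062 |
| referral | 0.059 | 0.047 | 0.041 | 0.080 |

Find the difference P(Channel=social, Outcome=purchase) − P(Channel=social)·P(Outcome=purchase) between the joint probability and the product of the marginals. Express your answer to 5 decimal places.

P(Channel=social) = 0.029 + 0.026 + 0.010 + 0.056 = 0.121.
P(Outcome=purchase) = 0.035 + 0.092 + 0.056 + 0.062 + 0.080 = 0.325.
P(Channel=social, Outcome=purchase) − P(Channel=social)P(Outcome=purchase) = 0.056 − 0.121×0.325 = 0.01668.

0.01668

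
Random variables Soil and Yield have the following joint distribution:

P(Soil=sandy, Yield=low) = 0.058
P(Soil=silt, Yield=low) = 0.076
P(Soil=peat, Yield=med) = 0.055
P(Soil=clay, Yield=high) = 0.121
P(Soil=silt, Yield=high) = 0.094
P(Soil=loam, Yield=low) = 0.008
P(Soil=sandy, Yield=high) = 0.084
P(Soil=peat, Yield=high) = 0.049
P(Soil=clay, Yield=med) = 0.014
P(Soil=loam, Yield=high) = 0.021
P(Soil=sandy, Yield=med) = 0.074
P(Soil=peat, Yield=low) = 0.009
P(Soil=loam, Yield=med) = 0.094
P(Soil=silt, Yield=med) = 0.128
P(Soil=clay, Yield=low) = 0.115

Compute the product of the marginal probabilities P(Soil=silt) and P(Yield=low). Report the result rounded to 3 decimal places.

P(Soil=silt) = 0.076 + 0.128 + 0.094 = 0.298.
P(Yield=low) = 0.058 + 0.008 + 0.115 + 0.076 + 0.009 = 0.266.
Product: 0.298 × 0.266 = 0.079.

0.079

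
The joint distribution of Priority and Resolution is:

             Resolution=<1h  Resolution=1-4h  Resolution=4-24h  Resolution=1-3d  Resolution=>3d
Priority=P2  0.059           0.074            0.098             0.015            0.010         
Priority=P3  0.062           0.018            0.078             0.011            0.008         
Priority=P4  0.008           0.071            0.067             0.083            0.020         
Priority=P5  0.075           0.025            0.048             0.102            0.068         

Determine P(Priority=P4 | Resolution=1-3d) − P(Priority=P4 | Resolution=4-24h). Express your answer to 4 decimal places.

0.1631

P(Resolution=1-3d) = 0.015 + 0.011 + 0.083 + 0.102 = 0.211; P(Priority=P4 | Resolution=1-3d) = 0.083/0.211 = 0.39336.
P(Resolution=4-24h) = 0.098 + 0.078 + 0.067 + 0.048 = 0.291; P(Priority=P4 | Resolution=4-24h) = 0.067/0.291 = 0.23024.
Difference = 0.1631.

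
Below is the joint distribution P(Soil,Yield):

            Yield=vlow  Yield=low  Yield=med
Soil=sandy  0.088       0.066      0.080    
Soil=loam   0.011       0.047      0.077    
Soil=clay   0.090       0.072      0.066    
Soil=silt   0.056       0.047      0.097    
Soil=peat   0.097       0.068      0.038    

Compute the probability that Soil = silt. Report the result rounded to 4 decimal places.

0.2000

P(Soil=silt) = 0.056 + 0.047 + 0.097 = 0.200.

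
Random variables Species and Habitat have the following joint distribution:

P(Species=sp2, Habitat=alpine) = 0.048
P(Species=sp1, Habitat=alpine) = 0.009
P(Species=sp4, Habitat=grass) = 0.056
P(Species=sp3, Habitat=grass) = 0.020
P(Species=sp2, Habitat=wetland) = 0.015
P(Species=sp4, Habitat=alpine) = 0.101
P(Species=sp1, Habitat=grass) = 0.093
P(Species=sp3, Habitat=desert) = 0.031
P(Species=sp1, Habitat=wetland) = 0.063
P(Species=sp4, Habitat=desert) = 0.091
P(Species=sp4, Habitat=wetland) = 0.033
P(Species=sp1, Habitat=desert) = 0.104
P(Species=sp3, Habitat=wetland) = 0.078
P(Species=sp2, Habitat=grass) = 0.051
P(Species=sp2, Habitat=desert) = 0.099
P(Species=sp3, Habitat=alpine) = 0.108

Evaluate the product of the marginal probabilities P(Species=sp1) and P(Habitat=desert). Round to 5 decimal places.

P(Species=sp1) = 0.093 + 0.063 + 0.104 + 0.009 = 0.269.
P(Habitat=desert) = 0.104 + 0.099 + 0.031 + 0.091 = 0.325.
Product: 0.269 × 0.325 = 0.08743.

0.08743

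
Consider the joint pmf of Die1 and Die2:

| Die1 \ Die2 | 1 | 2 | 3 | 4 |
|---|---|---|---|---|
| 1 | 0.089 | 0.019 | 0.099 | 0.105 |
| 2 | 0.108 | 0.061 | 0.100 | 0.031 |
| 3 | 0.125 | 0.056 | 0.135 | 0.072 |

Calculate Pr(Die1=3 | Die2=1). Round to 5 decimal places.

0.38820

P(Die2=1) = 0.089 + 0.108 + 0.125 = 0.322.
P(Die1=3 | Die2=1) = 0.125/0.322 = 0.38820.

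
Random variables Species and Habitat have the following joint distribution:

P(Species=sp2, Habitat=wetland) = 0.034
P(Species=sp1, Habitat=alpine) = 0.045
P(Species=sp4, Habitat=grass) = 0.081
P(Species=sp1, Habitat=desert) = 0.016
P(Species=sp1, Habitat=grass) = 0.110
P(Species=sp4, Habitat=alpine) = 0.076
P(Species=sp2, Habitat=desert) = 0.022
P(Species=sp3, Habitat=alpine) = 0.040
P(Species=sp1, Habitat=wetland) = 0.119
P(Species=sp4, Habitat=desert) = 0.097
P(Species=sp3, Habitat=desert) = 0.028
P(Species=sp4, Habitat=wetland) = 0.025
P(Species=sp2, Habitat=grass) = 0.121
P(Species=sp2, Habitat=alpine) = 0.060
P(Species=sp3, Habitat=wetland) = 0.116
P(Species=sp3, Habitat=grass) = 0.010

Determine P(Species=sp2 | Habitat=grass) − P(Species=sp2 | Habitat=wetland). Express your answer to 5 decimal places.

0.26013

P(Habitat=grass) = 0.110 + 0.121 + 0.010 + 0.081 = 0.322; P(Species=sp2 | Habitat=grass) = 0.121/0.322 = 0.375776.
P(Habitat=wetland) = 0.119 + 0.034 + 0.116 + 0.025 = 0.294; P(Species=sp2 | Habitat=wetland) = 0.034/0.294 = 0.115646.
Difference = 0.26013.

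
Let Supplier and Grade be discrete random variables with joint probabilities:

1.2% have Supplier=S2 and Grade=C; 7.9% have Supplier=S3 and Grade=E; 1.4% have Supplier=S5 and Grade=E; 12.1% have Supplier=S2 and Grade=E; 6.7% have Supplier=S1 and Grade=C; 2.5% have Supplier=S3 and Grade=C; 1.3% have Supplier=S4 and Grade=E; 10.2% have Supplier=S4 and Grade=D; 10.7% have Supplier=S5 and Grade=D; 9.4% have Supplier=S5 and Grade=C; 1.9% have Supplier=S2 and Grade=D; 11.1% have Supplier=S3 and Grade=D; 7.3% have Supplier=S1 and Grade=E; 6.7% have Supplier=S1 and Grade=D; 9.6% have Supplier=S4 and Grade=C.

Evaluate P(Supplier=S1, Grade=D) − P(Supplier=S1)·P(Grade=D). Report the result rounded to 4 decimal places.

P(Supplier=S1) = 0.067 + 0.067 + 0.073 = 0.207.
P(Grade=D) = 0.067 + 0.019 + 0.111 + 0.102 + 0.107 = 0.406.
P(Supplier=S1, Grade=D) − P(Supplier=S1)P(Grade=D) = 0.067 − 0.207×0.406 = -0.0170.

-0.0170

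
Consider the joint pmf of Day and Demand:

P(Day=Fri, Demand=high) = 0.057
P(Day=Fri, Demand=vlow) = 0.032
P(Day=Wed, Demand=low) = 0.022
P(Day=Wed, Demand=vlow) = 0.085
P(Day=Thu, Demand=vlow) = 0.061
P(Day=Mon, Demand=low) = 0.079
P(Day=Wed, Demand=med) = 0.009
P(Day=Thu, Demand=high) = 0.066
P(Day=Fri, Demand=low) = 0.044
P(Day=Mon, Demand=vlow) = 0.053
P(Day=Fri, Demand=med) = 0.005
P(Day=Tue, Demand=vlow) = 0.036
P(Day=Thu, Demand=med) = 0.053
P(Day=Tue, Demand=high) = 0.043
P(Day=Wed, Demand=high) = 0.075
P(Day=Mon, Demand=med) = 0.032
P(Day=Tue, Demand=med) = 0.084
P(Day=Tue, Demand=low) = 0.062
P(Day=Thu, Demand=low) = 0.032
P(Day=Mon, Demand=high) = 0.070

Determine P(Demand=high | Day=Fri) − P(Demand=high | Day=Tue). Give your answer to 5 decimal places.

P(Day=Fri) = 0.032 + 0.044 + 0.005 + 0.057 = 0.138; P(Demand=high | Day=Fri) = 0.057/0.138 = 0.413043.
P(Day=Tue) = 0.036 + 0.062 + 0.084 + 0.043 = 0.225; P(Demand=high | Day=Tue) = 0.043/0.225 = 0.191111.
Difference = 0.22193.

0.22193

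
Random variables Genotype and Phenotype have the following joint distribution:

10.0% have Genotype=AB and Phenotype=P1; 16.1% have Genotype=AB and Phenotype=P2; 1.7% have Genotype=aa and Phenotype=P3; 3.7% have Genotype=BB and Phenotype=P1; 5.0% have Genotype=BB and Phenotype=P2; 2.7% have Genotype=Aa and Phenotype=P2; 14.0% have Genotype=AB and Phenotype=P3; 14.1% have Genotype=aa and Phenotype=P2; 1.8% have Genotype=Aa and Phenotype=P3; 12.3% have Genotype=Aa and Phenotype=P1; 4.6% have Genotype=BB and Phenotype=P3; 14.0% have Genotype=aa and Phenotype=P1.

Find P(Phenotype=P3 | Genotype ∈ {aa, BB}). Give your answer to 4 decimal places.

0.1462

P(Genotype=aa) = 0.140 + 0.141 + 0.017 = 0.298.
P(Genotype=BB) = 0.037 + 0.050 + 0.046 = 0.133.
P(Genotype ∈ {aa, BB}) = 0.298 + 0.133 = 0.431; P(Phenotype=P3, Genotype ∈ {aa, BB}) = 0.017 + 0.046 = 0.063.
P(Phenotype=P3 | Genotype ∈ {aa, BB}) = 0.063/0.431 = 0.1462.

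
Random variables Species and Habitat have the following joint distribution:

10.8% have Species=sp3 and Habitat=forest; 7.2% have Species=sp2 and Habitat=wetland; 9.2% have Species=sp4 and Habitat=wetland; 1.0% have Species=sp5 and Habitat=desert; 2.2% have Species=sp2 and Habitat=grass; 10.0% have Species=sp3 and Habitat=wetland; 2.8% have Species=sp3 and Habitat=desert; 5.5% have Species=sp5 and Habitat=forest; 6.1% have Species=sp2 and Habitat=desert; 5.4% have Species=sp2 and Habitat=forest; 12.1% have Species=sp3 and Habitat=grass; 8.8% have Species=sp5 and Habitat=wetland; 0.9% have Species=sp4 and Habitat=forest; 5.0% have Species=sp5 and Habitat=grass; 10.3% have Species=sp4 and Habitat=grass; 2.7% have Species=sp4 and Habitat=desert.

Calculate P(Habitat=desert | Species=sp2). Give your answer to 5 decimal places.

0.29187

P(Species=sp2) = 0.054 + 0.022 + 0.072 + 0.061 = 0.209.
P(Habitat=desert | Species=sp2) = 0.061/0.209 = 0.29187.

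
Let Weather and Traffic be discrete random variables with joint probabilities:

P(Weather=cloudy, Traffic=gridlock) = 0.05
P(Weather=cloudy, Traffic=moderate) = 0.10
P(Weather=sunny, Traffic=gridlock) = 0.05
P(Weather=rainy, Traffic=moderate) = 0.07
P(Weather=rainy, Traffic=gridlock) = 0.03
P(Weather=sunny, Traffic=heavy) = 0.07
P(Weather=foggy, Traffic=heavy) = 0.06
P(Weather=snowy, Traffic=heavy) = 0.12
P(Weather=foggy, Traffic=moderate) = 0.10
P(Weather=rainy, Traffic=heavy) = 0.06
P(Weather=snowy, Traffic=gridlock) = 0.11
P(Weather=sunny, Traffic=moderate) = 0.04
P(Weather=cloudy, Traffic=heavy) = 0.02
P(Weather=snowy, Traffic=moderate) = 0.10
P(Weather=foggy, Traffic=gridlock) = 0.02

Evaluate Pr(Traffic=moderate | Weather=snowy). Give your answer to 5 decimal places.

P(Weather=snowy) = 0.10 + 0.12 + 0.11 = 0.33.
P(Traffic=moderate | Weather=snowy) = 0.10/0.33 = 0.30303.

0.30303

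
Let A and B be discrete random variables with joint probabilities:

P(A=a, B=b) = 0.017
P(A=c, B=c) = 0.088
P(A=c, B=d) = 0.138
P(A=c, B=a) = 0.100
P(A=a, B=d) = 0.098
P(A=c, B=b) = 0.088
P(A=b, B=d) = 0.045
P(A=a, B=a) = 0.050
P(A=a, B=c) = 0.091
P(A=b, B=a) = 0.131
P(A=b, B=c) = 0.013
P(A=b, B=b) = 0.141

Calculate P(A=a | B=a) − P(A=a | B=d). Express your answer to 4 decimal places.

-0.1708

P(B=a) = 0.050 + 0.131 + 0.100 = 0.281; P(A=a | B=a) = 0.050/0.281 = 0.17794.
P(B=d) = 0.098 + 0.045 + 0.138 = 0.281; P(A=a | B=d) = 0.098/0.281 = 0.34875.
Difference = -0.1708.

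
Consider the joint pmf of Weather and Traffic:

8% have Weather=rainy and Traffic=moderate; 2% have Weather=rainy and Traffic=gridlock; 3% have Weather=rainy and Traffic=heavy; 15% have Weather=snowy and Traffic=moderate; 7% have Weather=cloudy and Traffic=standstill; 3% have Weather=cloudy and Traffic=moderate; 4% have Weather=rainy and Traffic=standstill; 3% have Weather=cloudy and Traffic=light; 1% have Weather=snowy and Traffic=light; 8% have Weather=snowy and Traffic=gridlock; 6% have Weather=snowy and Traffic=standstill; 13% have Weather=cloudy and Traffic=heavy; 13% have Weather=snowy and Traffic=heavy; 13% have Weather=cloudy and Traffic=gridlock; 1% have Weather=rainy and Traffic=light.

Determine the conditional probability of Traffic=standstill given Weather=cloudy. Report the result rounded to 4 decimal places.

0.1795

P(Weather=cloudy) = 0.03 + 0.03 + 0.13 + 0.13 + 0.07 = 0.39.
P(Traffic=standstill | Weather=cloudy) = 0.07/0.39 = 0.1795.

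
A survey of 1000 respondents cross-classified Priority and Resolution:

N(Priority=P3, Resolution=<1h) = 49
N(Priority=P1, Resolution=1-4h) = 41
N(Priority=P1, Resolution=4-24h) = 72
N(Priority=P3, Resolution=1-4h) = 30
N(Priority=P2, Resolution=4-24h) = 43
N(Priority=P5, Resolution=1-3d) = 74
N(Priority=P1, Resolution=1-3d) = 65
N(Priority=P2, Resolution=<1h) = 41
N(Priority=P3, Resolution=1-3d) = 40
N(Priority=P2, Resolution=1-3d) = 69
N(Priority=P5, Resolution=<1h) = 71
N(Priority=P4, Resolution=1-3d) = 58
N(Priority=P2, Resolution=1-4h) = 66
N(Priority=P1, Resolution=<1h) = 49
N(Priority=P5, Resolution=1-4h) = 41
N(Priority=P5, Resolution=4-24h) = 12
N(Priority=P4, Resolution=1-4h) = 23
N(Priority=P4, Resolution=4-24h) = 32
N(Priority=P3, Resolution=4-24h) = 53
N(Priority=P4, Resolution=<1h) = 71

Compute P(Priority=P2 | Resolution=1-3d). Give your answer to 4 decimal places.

Total with Resolution=1-3d: 65 + 69 + 40 + 58 + 74 = 306.
P(Priority=P2 | Resolution=1-3d) = 69/306 = 0.2255.

0.2255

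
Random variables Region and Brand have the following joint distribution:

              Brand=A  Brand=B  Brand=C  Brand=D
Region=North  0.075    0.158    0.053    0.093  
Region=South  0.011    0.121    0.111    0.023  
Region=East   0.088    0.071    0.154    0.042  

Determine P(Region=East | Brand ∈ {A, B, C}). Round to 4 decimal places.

0.3717

P(Brand=A) = 0.075 + 0.011 + 0.088 = 0.174.
P(Brand=B) = 0.158 + 0.121 + 0.071 = 0.350.
P(Brand=C) = 0.053 + 0.111 + 0.154 = 0.318.
P(Brand ∈ {A, B, C}) = 0.174 + 0.350 + 0.318 = 0.842; P(Region=East, Brand ∈ {A, B, C}) = 0.088 + 0.071 + 0.154 = 0.313.
P(Region=East | Brand ∈ {A, B, C}) = 0.313/0.842 = 0.3717.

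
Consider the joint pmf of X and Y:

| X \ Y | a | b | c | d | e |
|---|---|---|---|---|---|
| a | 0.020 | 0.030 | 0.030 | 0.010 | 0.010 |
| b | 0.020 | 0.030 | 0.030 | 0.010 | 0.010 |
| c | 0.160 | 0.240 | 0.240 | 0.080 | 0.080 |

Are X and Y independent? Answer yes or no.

Every cell satisfies P(X,Y) = P(X)·P(Y). For instance P(X=a) = 0.100, P(Y=a) = 0.200, and 0.100×0.200 = 0.020 matches the joint entry. So X and Y are independent.

yes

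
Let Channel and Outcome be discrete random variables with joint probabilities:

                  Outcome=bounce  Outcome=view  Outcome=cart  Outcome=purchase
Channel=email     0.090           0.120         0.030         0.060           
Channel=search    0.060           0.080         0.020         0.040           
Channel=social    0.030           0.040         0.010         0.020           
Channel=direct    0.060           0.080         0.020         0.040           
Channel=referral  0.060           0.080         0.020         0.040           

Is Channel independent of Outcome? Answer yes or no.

Every cell satisfies P(Channel,Outcome) = P(Channel)·P(Outcome). For instance P(Channel=referral) = 0.200, P(Outcome=cart) = 0.100, and 0.200×0.100 = 0.020 matches the joint entry. So Channel and Outcome are independent.

yes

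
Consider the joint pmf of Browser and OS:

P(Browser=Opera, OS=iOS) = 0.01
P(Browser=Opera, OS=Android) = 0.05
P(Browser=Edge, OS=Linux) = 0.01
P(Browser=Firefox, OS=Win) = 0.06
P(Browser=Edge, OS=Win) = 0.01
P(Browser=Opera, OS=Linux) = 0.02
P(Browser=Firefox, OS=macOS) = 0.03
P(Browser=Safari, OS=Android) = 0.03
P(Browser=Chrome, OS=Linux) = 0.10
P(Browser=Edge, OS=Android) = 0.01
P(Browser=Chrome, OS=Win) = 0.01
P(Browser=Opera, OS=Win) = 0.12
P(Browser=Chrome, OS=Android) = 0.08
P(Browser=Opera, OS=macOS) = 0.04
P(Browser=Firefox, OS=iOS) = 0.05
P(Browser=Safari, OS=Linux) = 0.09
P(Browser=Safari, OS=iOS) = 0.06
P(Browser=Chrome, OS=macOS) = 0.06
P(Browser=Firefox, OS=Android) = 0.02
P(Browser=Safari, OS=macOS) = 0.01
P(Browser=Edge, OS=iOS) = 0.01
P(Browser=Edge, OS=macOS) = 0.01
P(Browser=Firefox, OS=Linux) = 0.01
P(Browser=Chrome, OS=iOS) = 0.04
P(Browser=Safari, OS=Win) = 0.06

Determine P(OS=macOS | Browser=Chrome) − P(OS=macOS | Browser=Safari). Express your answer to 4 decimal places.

P(Browser=Chrome) = 0.01 + 0.06 + 0.10 + 0.04 + 0.08 = 0.29; P(OS=macOS | Browser=Chrome) = 0.06/0.29 = 0.20690.
P(Browser=Safari) = 0.06 + 0.01 + 0.09 + 0.06 + 0.03 = 0.25; P(OS=macOS | Browser=Safari) = 0.01/0.25 = 0.04000.
Difference = 0.1669.

0.1669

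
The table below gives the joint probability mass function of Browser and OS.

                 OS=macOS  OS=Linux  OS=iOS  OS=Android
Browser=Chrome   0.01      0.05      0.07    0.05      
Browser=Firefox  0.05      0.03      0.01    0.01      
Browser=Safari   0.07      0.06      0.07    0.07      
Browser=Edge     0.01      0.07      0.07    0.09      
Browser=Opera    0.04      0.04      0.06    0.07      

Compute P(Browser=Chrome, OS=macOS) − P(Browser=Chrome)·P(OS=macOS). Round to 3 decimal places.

P(Browser=Chrome) = 0.01 + 0.05 + 0.07 + 0.05 = 0.18.
P(OS=macOS) = 0.01 + 0.05 + 0.07 + 0.01 + 0.04 = 0.18.
P(Browser=Chrome, OS=macOS) − P(Browser=Chrome)P(OS=macOS) = 0.01 − 0.18×0.18 = -0.022.

-0.022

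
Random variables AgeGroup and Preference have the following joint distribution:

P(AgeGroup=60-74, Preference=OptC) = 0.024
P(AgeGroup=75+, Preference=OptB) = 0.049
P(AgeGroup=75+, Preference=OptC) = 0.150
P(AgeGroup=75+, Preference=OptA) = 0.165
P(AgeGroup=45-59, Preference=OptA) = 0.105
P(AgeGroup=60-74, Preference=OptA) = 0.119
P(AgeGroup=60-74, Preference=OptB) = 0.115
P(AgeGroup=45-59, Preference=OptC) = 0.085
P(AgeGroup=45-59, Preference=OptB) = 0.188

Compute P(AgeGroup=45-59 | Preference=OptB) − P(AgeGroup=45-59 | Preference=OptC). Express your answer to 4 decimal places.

P(Preference=OptB) = 0.188 + 0.115 + 0.049 = 0.352; P(AgeGroup=45-59 | Preference=OptB) = 0.188/0.352 = 0.53409.
P(Preference=OptC) = 0.085 + 0.024 + 0.150 = 0.259; P(AgeGroup=45-59 | Preference=OptC) = 0.085/0.259 = 0.32819.
Difference = 0.2059.

0.2059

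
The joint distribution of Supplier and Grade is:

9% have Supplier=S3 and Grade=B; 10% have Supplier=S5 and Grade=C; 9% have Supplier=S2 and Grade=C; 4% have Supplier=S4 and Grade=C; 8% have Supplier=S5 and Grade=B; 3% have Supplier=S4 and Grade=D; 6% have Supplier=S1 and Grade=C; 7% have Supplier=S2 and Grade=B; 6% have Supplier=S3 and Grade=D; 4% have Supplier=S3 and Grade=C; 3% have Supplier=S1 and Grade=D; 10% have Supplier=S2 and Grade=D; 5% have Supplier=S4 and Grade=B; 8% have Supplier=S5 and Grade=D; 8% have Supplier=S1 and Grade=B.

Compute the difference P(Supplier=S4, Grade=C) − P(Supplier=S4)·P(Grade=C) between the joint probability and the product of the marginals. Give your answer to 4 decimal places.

0.0004

P(Supplier=S4) = 0.05 + 0.04 + 0.03 = 0.12.
P(Grade=C) = 0.06 + 0.09 + 0.04 + 0.04 + 0.10 = 0.33.
P(Supplier=S4, Grade=C) − P(Supplier=S4)P(Grade=C) = 0.04 − 0.12×0.33 = 0.0004.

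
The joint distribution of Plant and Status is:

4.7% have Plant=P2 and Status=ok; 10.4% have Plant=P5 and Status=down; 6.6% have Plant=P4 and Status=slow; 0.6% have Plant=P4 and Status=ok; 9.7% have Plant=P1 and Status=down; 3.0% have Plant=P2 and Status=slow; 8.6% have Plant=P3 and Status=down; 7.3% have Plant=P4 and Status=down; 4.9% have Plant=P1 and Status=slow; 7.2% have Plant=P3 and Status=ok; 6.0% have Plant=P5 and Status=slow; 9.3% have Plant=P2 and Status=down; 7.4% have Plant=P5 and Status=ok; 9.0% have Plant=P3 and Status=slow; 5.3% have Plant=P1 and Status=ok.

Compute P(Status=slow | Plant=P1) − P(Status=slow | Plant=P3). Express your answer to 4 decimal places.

P(Plant=P1) = 0.053 + 0.049 + 0.097 = 0.199; P(Status=slow | Plant=P1) = 0.049/0.199 = 0.24623.
P(Plant=P3) = 0.072 + 0.090 + 0.086 = 0.248; P(Status=slow | Plant=P3) = 0.090/0.248 = 0.36290.
Difference = -0.1167.

-0.1167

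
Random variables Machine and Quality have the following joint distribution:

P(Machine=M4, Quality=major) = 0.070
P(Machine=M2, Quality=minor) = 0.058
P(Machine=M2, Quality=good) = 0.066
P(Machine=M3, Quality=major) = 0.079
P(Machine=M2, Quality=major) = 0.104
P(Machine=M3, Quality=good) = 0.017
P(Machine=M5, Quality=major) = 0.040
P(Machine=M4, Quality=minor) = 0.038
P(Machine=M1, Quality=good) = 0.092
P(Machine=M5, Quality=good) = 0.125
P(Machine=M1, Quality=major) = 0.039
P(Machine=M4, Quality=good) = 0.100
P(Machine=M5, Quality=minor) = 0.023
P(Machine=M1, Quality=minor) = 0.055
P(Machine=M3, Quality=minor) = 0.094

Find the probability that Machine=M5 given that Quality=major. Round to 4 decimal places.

0.1205

P(Quality=major) = 0.039 + 0.104 + 0.079 + 0.070 + 0.040 = 0.332.
P(Machine=M5 | Quality=major) = 0.040/0.332 = 0.1205.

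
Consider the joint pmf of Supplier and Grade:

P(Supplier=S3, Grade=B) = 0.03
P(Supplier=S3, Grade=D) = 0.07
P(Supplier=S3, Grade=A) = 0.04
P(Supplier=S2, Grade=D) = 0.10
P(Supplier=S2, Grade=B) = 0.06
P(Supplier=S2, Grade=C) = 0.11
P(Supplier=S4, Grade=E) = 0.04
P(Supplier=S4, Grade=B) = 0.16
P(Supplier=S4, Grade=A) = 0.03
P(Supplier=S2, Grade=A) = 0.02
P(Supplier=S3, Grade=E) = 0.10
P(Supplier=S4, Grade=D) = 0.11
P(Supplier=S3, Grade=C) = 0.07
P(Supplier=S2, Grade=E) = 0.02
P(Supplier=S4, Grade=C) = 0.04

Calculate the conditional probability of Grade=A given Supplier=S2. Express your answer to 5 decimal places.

P(Supplier=S2) = 0.02 + 0.06 + 0.11 + 0.10 + 0.02 = 0.31.
P(Grade=A | Supplier=S2) = 0.02/0.31 = 0.06452.

0.06452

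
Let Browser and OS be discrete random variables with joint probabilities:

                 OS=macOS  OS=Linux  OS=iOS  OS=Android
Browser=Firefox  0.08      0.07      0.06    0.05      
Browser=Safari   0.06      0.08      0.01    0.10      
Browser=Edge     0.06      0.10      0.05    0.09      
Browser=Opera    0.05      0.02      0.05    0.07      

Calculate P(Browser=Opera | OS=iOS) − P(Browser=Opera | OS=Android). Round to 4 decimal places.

P(OS=iOS) = 0.06 + 0.01 + 0.05 + 0.05 = 0.17; P(Browser=Opera | OS=iOS) = 0.05/0.17 = 0.29412.
P(OS=Android) = 0.05 + 0.10 + 0.09 + 0.07 = 0.31; P(Browser=Opera | OS=Android) = 0.07/0.31 = 0.22581.
Difference = 0.0683.

0.0683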